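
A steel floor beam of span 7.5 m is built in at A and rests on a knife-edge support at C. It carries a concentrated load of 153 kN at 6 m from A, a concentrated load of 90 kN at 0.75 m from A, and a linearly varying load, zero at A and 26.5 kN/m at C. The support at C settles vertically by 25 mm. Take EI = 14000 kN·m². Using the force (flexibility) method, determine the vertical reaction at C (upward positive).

R_C = 161.2 kN

Remove the prop at C; the released (primary) structure is a cantilever built in at A.
Free-end deflection of the primary structure under the applied loading (downward +):
  point load 153 at a = 6: Pa²(3L − a)/(6EI) = 15147/EI
  point load 90 at a = 0.75: Pa²(3L − a)/(6EI) = 183.5/EI
  triangular load, peak 26.5 at the free end: 11w₀L⁴/(120EI) = 7686/EI
  δ_0 = 23017/EI
Flexibility coefficient — unit upward force at C: δ_{CC} = L³/(3EI) = 140.6/EI.
With EI = 14000 kN·m²: δ_0 = 1.644 m and δ_{CC} = 0.010045 m/kN.
Compatibility — the beam at C must follow the support down by 0.025 m: δ_0 − R_C·δ_{CC} = 0.025, so R_C = (1.644 − 0.025)/0.010045 = 161.2 kN.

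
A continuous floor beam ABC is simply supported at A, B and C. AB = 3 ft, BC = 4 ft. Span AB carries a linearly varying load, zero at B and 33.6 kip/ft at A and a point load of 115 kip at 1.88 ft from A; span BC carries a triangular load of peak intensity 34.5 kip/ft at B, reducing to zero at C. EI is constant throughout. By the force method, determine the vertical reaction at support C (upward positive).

R_C = 8.819 kip

Take M_B as the redundant. Released structure: two simple spans AB and BC with a hinge at B.
Discontinuity in slope at B on the released structure — sum the simple-span end rotations:
  span AB: triangular load, peak 33.6: 7w₀L³/(360EI) = 17.64/EI
  span AB: point load 115 at a = 1.88: Pab(L + a)/(6LEI) = 65.65/EI
  span BC: triangular load, peak 34.5: w₀L³/(45EI) = 49.07/EI
  relative rotation θ_0 = (83.29 + 49.07)/EI = 132.4/EI
A unit hogging moment at B produces rotation L₁/(3EI) + L₂/(3EI) = 2.333/EI.
Compatibility: M_B·(L₁+L₂)/(3EI) = θ_0, giving M_B = 56.72 kip·ft (hogging).
Span BC, ΣM about C: R_B^{BC}·4 = 184 + 56.72, so R_B^{BC} = 60.18 kip and R_C = 69 − 60.18 = 8.819 kip.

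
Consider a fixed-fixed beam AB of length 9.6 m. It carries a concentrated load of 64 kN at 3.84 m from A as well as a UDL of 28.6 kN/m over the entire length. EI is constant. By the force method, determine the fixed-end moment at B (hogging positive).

M_B = 278.6 kN·m

Release both end moments; the primary structure is a simply-supported span AB with redundants M_A and M_B.
Simple-span end rotations at A and B under the given loads:
  at A: point load 64 at a = 3.84: Pab(L + b)/(6LEI) = 377.5/EI
  at B: point load 64 at a = 3.84: Pab(L + a)/(6LEI) = 330.3/EI
  at A: UDL 28.6: wL³/(24EI) = 1054/EI
  at B: UDL 28.6: wL³/(24EI) = 1054/EI
  θ_A0 = 1432/EI,  θ_B0 = 1385/EI
Flexibility coefficients: a unit moment at one end gives L/(3EI) there and L/(6EI) at the far end, so f₁₁ = f₂₂ = 3.2/EI and f₁₂ = f₂₁ = 1.6/EI.
Compatibility — zero rotation at each built-in end:
  3.2 M_A + 1.6 M_B = 1432
  1.6 M_A + 3.2 M_B = 1385
Solving the pair gives M_A = 308.1 kN·m and M_B = 278.6 kN·m (hogging).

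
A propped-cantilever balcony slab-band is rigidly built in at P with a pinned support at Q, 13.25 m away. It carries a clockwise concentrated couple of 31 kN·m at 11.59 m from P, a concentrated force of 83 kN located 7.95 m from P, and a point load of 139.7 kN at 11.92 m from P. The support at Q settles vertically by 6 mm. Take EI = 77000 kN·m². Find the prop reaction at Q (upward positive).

Take the reaction at Q as the redundant and release it; the primary structure is a cantilever fixed at P.
Free-end deflection of the primary structure under the applied loading (downward +):
  clockwise couple 31 at a = 11.59: M₀a(2L − a)/(2EI) = 2679/EI
  point load 83 at a = 7.95: Pa²(3L − a)/(6EI) = 27803/EI
  point load 139.7 at a = 11.92: Pa²(3L − a)/(6EI) = 92068/EI
  δ_0 = 122550/EI
Tip deflection under a unit load at Q: L³/(3EI) = 775.4/EI.
With EI = 77000 kN·m²: δ_0 = 1.5916 m and δ_{QQ} = 0.01007 m/kN.
Compatibility — the beam at Q must follow the support down by 0.006 m: δ_0 − R_Q·δ_{QQ} = 0.006, so R_Q = (1.5916 − 0.006)/0.01007 = 157.5 kN.

R_Q = 157.5 kN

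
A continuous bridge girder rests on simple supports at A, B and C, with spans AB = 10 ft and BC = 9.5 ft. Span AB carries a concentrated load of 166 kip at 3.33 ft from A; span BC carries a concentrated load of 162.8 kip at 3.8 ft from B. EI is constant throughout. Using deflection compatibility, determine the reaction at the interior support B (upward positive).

R_B = 208.5 kip

Release continuity at B by inserting a hinge; the redundant is the internal moment M_B. The primary structure is two simply-supported spans AB and BC.
End slopes at the hinge B, treating each span as simply supported:
  span AB: point load 166 at a = 3.33: Pab(L + a)/(6LEI) = 819.1/EI
  span BC: point load 162.8 at a = 3.8: Pab(L + b)/(6LEI) = 940.3/EI
  relative rotation θ_0 = (819.1 + 940.3)/EI = 1759/EI
A unit hogging moment at B produces rotation L₁/(3EI) + L₂/(3EI) = 6.5/EI.
Slope continuity at B: θ_0 = M_B·6.5/EI, so M_B = 1759/6.5 = 270.7 kip·ft (hogging).
Span AB, ΣM about A with M_B applied at B: R_B^{AB}·10 = 552.8 + 270.7, so R_B^{AB} = 82.35 kip and R_A = 166 − 82.35 = 83.65 kip.
Span BC, ΣM about C: R_B^{BC}·9.5 = 928 + 270.7, so R_B^{BC} = 126.2 kip and R_C = 162.8 − 126.2 = 36.63 kip.
R_B = 82.35 + 126.2 = 208.5 kip.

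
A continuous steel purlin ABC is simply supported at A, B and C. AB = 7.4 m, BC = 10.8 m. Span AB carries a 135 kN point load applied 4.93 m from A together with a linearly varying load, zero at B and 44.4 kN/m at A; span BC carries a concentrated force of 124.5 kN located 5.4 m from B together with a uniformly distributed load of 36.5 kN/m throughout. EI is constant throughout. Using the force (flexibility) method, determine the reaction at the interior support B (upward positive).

R_B = 540.3 kN

Release continuity at B by inserting a hinge; the redundant is the internal moment M_B. The primary structure is two simply-supported spans AB and BC.
End slopes at the hinge B, treating each span as simply supported:
  span AB: point load 135 at a = 4.93: Pab(L + a)/(6LEI) = 456.5/EI
  span AB: triangular load, peak 44.4: 7w₀L³/(360EI) = 349.8/EI
  span BC: point load 124.5 at a = 5.4: Pab(L + b)/(6LEI) = 907.6/EI
  span BC: UDL 36.5: wL³/(24EI) = 1916/EI
  relative rotation θ_0 = (806.4 + 2823)/EI = 3630/EI
A unit hogging moment at B produces rotation L₁/(3EI) + L₂/(3EI) = 6.067/EI.
Slope continuity at B: θ_0 = M_B·6.067/EI, so M_B = 3630/6.067 = 598.3 kN·m (hogging).
Span AB, ΣM about A with M_B applied at B: R_B^{AB}·7.4 = 1071 + 598.3, so R_B^{AB} = 225.6 kN and R_A = 299.3 − 225.6 = 73.73 kN.
Span BC, ΣM about C: R_B^{BC}·10.8 = 2801 + 598.3, so R_B^{BC} = 314.7 kN and R_C = 518.7 − 314.7 = 204 kN.
R_B = 225.6 + 314.7 = 540.3 kN.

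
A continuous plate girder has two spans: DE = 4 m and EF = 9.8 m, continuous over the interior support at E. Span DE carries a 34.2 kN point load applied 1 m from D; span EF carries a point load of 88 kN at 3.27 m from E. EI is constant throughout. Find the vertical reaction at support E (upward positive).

R_E = 108.8 kN

Take M_E as the redundant. Released structure: two simple spans DE and EF with a hinge at E.
Discontinuity in slope at E on the released structure — sum the simple-span end rotations:
  span DE: point load 34.2 at a = 1: Pab(L + a)/(6LEI) = 21.38/EI
  span EF: point load 88 at a = 3.27: Pab(L + b)/(6LEI) = 521.9/EI
  relative rotation θ_0 = (21.38 + 521.9)/EI = 543.2/EI
A unit hogging moment at E produces rotation L₁/(3EI) + L₂/(3EI) = 4.6/EI.
Compatibility: M_E·(L₁+L₂)/(3EI) = θ_0, giving M_E = 118.1 kN·m (hogging).
Span DE, ΣM about D with M_E applied at E: R_E^{DE}·4 = 34.2 + 118.1, so R_E^{DE} = 38.07 kN and R_D = 34.2 − 38.07 = -3.874 kN.
Span EF, ΣM about F: R_E^{EF}·9.8 = 574.6 + 118.1, so R_E^{EF} = 70.69 kN and R_F = 88 − 70.69 = 17.31 kN.
R_E = 38.07 + 70.69 = 108.8 kN.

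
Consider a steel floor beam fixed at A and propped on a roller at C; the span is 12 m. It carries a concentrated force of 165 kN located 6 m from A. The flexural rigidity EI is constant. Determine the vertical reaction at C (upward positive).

R_C = 51.56 kN

Take the reaction at C as the redundant and release it; the primary structure is a cantilever fixed at A.
Downward deflection at the released point C due to the loads:
  point load 165 at a = 6: Pa²(3L − a)/(6EI) = 29700/EI
Flexibility coefficient — unit upward force at C: δ_{CC} = L³/(3EI) = 576/EI.
The prop prevents deflection at C: R_C = δ_0/δ_{CC} = 29700/576 = 51.56 kN.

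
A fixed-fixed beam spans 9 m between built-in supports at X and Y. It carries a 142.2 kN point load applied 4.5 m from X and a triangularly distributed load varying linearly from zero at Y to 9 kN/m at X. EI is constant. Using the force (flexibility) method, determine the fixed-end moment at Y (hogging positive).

M_Y = 184.3 kN·m

Release both end moments; the primary structure is a simply-supported span XY with redundants M_X and M_Y.
Simple-span end rotations at X and Y under the given loads:
  at X: point load 142.2 at a = 4.5: Pab(L + b)/(6LEI) = 719.9/EI
  at Y: point load 142.2 at a = 4.5: Pab(L + a)/(6LEI) = 719.9/EI
  at X: triangular load, peak 9: w₀L³/(45EI) = 145.8/EI
  at Y: triangular load, peak 9: 7w₀L³/(360EI) = 127.6/EI
  θ_X0 = 865.7/EI,  θ_Y0 = 847.5/EI
Flexibility coefficients: a unit moment at one end gives L/(3EI) there and L/(6EI) at the far end, so f₁₁ = f₂₂ = 3/EI and f₁₂ = f₂₁ = 1.5/EI.
Compatibility — zero rotation at each built-in end:
  3 M_X + 1.5 M_Y = 865.7
  1.5 M_X + 3 M_Y = 847.5
Solving the pair gives M_X = 196.4 kN·m and M_Y = 184.3 kN·m (hogging).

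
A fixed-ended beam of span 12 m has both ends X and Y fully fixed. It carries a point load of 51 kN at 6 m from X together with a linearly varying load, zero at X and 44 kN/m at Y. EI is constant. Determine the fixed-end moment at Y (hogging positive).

M_Y = 393.3 kN·m

Take the two fixed-end moments M_X, M_Y as redundants; the released structure is the simple span XY.
End rotations of the released simple span under the applied load (×1/EI):
  at X: point load 51 at a = 6: Pab(L + b)/(6LEI) = 459/EI
  at Y: point load 51 at a = 6: Pab(L + a)/(6LEI) = 459/EI
  at X: triangular load, peak 44: 7w₀L³/(360EI) = 1478/EI
  at Y: triangular load, peak 44: w₀L³/(45EI) = 1690/EI
  θ_X0 = 1937/EI,  θ_Y0 = 2149/EI
Flexibility coefficients: a unit moment at one end gives L/(3EI) there and L/(6EI) at the far end, so f₁₁ = f₂₂ = 4/EI and f₁₂ = f₂₁ = 2/EI.
Compatibility — zero rotation at each built-in end:
  4 M_X + 2 M_Y = 1937
  2 M_X + 4 M_Y = 2149
Solving the pair gives M_X = 287.7 kN·m and M_Y = 393.3 kN·m (hogging).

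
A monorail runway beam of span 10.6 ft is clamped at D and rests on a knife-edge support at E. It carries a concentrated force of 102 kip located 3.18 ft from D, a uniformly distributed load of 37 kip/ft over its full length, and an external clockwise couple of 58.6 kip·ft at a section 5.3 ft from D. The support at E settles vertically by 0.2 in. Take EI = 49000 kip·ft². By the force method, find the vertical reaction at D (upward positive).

Remove the prop at E; the released (primary) structure is a cantilever built in at D.
Deflection at E on the released cantilever, summing each load's contribution:
  point load 102 at a = 3.18: Pa²(3L − a)/(6EI) = 4920/EI
  UDL 37: wL⁴/(8EI) = 58390/EI
  clockwise couple 58.6 at a = 5.3: M₀a(2L − a)/(2EI) = 2469/EI
  δ_0 = 65779/EI
Tip deflection under a unit load at E: L³/(3EI) = 397/EI.
With EI = 49000 kip·ft²: δ_0 = 1.3424 ft and δ_{EE} = 0.008102 ft/kip.
Compatibility — the beam at E must follow the support down by 0.01667 ft: δ_0 − R_E·δ_{EE} = 0.01667, so R_E = (1.3424 − 0.01667)/0.008102 = 163.6 kip.
Vertical equilibrium: R_D = ΣP − R_E = 494.2 − 163.6 = 330.6 kip.

R_D = 330.6 kip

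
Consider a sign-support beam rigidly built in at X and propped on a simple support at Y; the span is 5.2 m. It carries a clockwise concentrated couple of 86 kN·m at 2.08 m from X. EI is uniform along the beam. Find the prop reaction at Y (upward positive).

Release the roller at Y. Primary structure: cantilever fixed at X.
Free-end deflection of the primary structure under the applied loading (downward +):
  clockwise couple 86 at a = 2.08: M₀a(2L − a)/(2EI) = 744.1/EI
Tip deflection under a unit load at Y: L³/(3EI) = 46.87/EI.
The prop prevents deflection at Y: R_Y = δ_0/δ_{YY} = 744.1/46.87 = 15.88 kN.

R_Y = 15.88 kN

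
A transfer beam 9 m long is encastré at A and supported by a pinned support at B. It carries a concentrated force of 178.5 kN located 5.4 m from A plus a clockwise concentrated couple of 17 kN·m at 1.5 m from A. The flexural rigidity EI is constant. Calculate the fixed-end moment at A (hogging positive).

Choose R_B as the redundant. The primary structure is the cantilever fixed at A.
Downward deflection at the released point B due to the loads:
  point load 178.5 at a = 5.4: Pa²(3L − a)/(6EI) = 18738/EI
  clockwise couple 17 at a = 1.5: M₀a(2L − a)/(2EI) = 210.4/EI
  δ_0 = 18949/EI
Tip deflection under a unit load at B: L³/(3EI) = 243/EI.
Compatibility at B: δ_0 − R_B·δ_{BB} = 0, so R_B = 18949/243 = 77.98 kN.
Moment equilibrium about A: M_A = Σ(load moments about A) − R_B·L = 980.9 − 77.98×9 = 279.1 kN·m.

M_A = 279.1 kN·m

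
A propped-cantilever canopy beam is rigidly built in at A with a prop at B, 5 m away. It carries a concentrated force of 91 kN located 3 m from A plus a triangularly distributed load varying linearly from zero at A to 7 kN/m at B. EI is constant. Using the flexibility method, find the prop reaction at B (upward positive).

R_B = 48.94 kN

Take the reaction at B as the redundant and release it; the primary structure is a cantilever fixed at A.
Primary-structure tip deflection at B by superposition:
  point load 91 at a = 3: Pa²(3L − a)/(6EI) = 1638/EI
  triangular load, peak 7 at the free end: 11w₀L⁴/(120EI) = 401/EI
  δ_0 = 2039/EI
Flexibility coefficient — unit upward force at B: δ_{BB} = L³/(3EI) = 41.67/EI.
The prop prevents deflection at B: R_B = δ_0/δ_{BB} = 2039/41.67 = 48.94 kN.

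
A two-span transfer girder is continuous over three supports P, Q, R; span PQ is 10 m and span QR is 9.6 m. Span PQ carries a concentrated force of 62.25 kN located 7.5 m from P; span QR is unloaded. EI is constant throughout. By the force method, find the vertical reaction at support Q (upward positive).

R_Q = 57.33 kN

Take M_Q as the redundant. Released structure: two simple spans PQ and QR with a hinge at Q.
Rotations at Q on the released spans (each span's end-slope, ×1/EI):
  span PQ: point load 62.25 at a = 7.5: Pab(L + a)/(6LEI) = 340.4/EI
  relative rotation θ_0 = (340.4 + 0)/EI = 340.4/EI
A unit hogging moment at Q produces rotation L₁/(3EI) + L₂/(3EI) = 6.533/EI.
Slope continuity at Q: θ_0 = M_Q·6.533/EI, so M_Q = 340.4/6.533 = 52.11 kN·m (hogging).
Span PQ, ΣM about P with M_Q applied at Q: R_Q^{PQ}·10 = 466.9 + 52.11, so R_Q^{PQ} = 51.9 kN and R_P = 62.25 − 51.9 = 10.35 kN.
Span QR, ΣM about R: R_Q^{QR}·9.6 = 0 + 52.11, so R_Q^{QR} = 5.428 kN and R_R = 0 − 5.428 = -5.428 kN.
R_Q = 51.9 + 5.428 = 57.33 kN.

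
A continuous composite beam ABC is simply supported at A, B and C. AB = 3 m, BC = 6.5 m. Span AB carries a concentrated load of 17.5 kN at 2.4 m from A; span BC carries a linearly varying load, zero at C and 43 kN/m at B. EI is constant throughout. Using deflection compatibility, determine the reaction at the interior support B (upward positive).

Release continuity at B by inserting a hinge; the redundant is the internal moment M_B. The primary structure is two simply-supported spans AB and BC.
End slopes at the hinge B, treating each span as simply supported:
  span AB: point load 17.5 at a = 2.4: Pab(L + a)/(6LEI) = 7.56/EI
  span BC: triangular load, peak 43: w₀L³/(45EI) = 262.4/EI
  relative rotation θ_0 = (7.56 + 262.4)/EI = 270/EI
A unit hogging moment at B produces rotation L₁/(3EI) + L₂/(3EI) = 3.167/EI.
Slope continuity at B: θ_0 = M_B·3.167/EI, so M_B = 270/3.167 = 85.26 kN·m (hogging).
Span AB, ΣM about A with M_B applied at B: R_B^{AB}·3 = 42 + 85.26, so R_B^{AB} = 42.42 kN and R_A = 17.5 − 42.42 = -24.92 kN.
Span BC, ΣM about C: R_B^{BC}·6.5 = 605.6 + 85.26, so R_B^{BC} = 106.3 kN and R_C = 139.8 − 106.3 = 33.47 kN.
R_B = 42.42 + 106.3 = 148.7 kN.

R_B = 148.7 kN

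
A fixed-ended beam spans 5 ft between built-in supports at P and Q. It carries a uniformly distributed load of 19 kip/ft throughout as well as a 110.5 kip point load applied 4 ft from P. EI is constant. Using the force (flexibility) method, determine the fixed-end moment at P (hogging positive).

Release both end moments; the primary structure is a simply-supported span PQ with redundants M_P and M_Q.
On the primary (simply-supported) span, the end slopes from the loading are:
  at P: UDL 19: wL³/(24EI) = 98.96/EI
  at Q: UDL 19: wL³/(24EI) = 98.96/EI
  at P: point load 110.5 at a = 4: Pab(L + b)/(6LEI) = 88.4/EI
  at Q: point load 110.5 at a = 4: Pab(L + a)/(6LEI) = 132.6/EI
  θ_P0 = 187.4/EI,  θ_Q0 = 231.6/EI
Flexibility coefficients: a unit moment at one end gives L/(3EI) there and L/(6EI) at the far end, so f₁₁ = f₂₂ = 1.667/EI and f₁₂ = f₂₁ = 0.8333/EI.
Compatibility — zero rotation at each built-in end:
  1.667 M_P + 0.8333 M_Q = 187.4
  0.8333 M_P + 1.667 M_Q = 231.6
Solving the pair gives M_P = 57.26 kip·ft and M_Q = 110.3 kip·ft (hogging).

M_P = 57.26 kip·ft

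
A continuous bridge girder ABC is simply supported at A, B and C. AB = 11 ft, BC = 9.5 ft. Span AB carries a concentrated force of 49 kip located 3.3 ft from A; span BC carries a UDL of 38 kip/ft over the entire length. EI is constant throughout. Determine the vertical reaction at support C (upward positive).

R_C = 155.4 kip

Insert a hinge at B; M_B is the redundant, and each span becomes simply supported.
End slopes at the hinge B, treating each span as simply supported:
  span AB: point load 49 at a = 3.3: Pab(L + a)/(6LEI) = 269.8/EI
  span BC: UDL 38: wL³/(24EI) = 1358/EI
  relative rotation θ_0 = (269.8 + 1358)/EI = 1627/EI
A unit hogging moment at B produces rotation L₁/(3EI) + L₂/(3EI) = 6.833/EI.
Compatibility: M_B·(L₁+L₂)/(3EI) = θ_0, giving M_B = 238.1 kip·ft (hogging).
Span BC, ΣM about C: R_B^{BC}·9.5 = 1715 + 238.1, so R_B^{BC} = 205.6 kip and R_C = 361 − 205.6 = 155.4 kip.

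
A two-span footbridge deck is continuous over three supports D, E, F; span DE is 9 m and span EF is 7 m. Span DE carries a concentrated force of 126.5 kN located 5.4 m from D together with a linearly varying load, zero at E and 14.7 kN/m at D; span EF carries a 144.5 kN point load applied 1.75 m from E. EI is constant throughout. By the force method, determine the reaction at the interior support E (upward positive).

R_E = 265.9 kN

Release continuity at E by inserting a hinge; the redundant is the internal moment M_E. The primary structure is two simply-supported spans DE and EF.
Discontinuity in slope at E on the released structure — sum the simple-span end rotations:
  span DE: point load 126.5 at a = 5.4: Pab(L + a)/(6LEI) = 655.8/EI
  span DE: triangular load, peak 14.7: 7w₀L³/(360EI) = 208.4/EI
  span EF: point load 144.5 at a = 1.75: Pab(L + b)/(6LEI) = 387.2/EI
  relative rotation θ_0 = (864.1 + 387.2)/EI = 1251/EI
A unit hogging moment at E produces rotation L₁/(3EI) + L₂/(3EI) = 5.333/EI.
Slope continuity at E: θ_0 = M_E·5.333/EI, so M_E = 1251/5.333 = 234.6 kN·m (hogging).
Span DE, ΣM about D with M_E applied at E: R_E^{DE}·9 = 881.5 + 234.6, so R_E^{DE} = 124 kN and R_D = 192.7 − 124 = 68.63 kN.
Span EF, ΣM about F: R_E^{EF}·7 = 758.6 + 234.6, so R_E^{EF} = 141.9 kN and R_F = 144.5 − 141.9 = 2.606 kN.
R_E = 124 + 141.9 = 265.9 kN.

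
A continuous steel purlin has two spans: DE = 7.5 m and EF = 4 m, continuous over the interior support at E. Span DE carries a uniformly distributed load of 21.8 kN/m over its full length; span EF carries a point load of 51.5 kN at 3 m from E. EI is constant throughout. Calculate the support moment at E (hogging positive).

Insert a hinge at E; M_E is the redundant, and each span becomes simply supported.
Discontinuity in slope at E on the released structure — sum the simple-span end rotations:
  span DE: UDL 21.8: wL³/(24EI) = 383.2/EI
  span EF: point load 51.5 at a = 3: Pab(L + b)/(6LEI) = 32.19/EI
  relative rotation θ_0 = (383.2 + 32.19)/EI = 415.4/EI
A unit hogging moment at E produces rotation L₁/(3EI) + L₂/(3EI) = 3.833/EI.
Compatibility: M_E·(L₁+L₂)/(3EI) = θ_0, giving M_E = 108.4 kN·m (hogging).

M_E = 108.4 kN·m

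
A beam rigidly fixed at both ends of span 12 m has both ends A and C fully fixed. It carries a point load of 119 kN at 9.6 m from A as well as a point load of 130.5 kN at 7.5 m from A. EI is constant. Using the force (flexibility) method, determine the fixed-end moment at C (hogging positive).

Release both end moments; the primary structure is a simply-supported span AC with redundants M_A and M_C.
End rotations of the released simple span under the applied load (×1/EI):
  at A: point load 119 at a = 9.6: Pab(L + b)/(6LEI) = 548.4/EI
  at C: point load 119 at a = 9.6: Pab(L + a)/(6LEI) = 822.5/EI
  at A: point load 130.5 at a = 7.5: Pab(L + b)/(6LEI) = 1009/EI
  at C: point load 130.5 at a = 7.5: Pab(L + a)/(6LEI) = 1193/EI
  θ_A0 = 1558/EI,  θ_C0 = 2015/EI
Flexibility coefficients: a unit moment at one end gives L/(3EI) there and L/(6EI) at the far end, so f₁₁ = f₂₂ = 4/EI and f₁₂ = f₂₁ = 2/EI.
Compatibility — zero rotation at each built-in end:
  4 M_A + 2 M_C = 1558
  2 M_A + 4 M_C = 2015
Solving the pair gives M_A = 183.3 kN·m and M_C = 412.2 kN·m (hogging).

M_C = 412.2 kN·m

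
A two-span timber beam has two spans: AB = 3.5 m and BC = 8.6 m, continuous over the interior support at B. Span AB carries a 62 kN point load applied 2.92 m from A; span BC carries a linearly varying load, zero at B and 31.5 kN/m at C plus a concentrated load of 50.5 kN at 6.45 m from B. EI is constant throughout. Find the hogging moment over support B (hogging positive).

M_B = 140.7 kN·m

Take M_B as the redundant. Released structure: two simple spans AB and BC with a hinge at B.
End slopes at the hinge B, treating each span as simply supported:
  span AB: point load 62 at a = 2.92: Pab(L + a)/(6LEI) = 32.1/EI
  span BC: triangular load, peak 31.5: 7w₀L³/(360EI) = 389.6/EI
  span BC: point load 50.5 at a = 6.45: Pab(L + b)/(6LEI) = 145.9/EI
  relative rotation θ_0 = (32.1 + 535.5)/EI = 567.6/EI
A unit hogging moment at B produces rotation L₁/(3EI) + L₂/(3EI) = 4.033/EI.
Slope continuity at B: θ_0 = M_B·4.033/EI, so M_B = 567.6/4.033 = 140.7 kN·m (hogging).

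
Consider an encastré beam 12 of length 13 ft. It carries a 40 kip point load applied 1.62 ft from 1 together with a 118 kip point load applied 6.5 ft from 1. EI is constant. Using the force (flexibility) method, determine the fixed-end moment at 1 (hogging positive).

Release both end moments; the primary structure is a simply-supported span 12 with redundants M_1 and M_2.
On the primary (simply-supported) span, the end slopes from the loading are:
  at 1: point load 40 at a = 1.62: Pab(L + b)/(6LEI) = 230.5/EI
  at 2: point load 40 at a = 1.62: Pab(L + a)/(6LEI) = 138.2/EI
  at 1: point load 118 at a = 6.5: Pab(L + b)/(6LEI) = 1246/EI
  at 2: point load 118 at a = 6.5: Pab(L + a)/(6LEI) = 1246/EI
  θ_10 = 1477/EI,  θ_20 = 1385/EI
Flexibility coefficients: a unit moment at one end gives L/(3EI) there and L/(6EI) at the far end, so f₁₁ = f₂₂ = 4.333/EI and f₁₂ = f₂₁ = 2.167/EI.
Compatibility — zero rotation at each built-in end:
  4.333 M_1 + 2.167 M_2 = 1477
  2.167 M_1 + 4.333 M_2 = 1385
Solving the pair gives M_1 = 241.4 kip·ft and M_2 = 198.8 kip·ft (hogging).

M_1 = 241.4 kip·ft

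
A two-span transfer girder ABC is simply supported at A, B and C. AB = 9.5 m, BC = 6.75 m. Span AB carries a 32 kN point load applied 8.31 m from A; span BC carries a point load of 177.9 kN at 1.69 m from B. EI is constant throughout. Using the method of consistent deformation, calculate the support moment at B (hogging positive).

M_B = 100.2 kN·m

Take M_B as the redundant. Released structure: two simple spans AB and BC with a hinge at B.
Rotations at B on the released spans (each span's end-slope, ×1/EI):
  span AB: point load 32 at a = 8.31: Pab(L + a)/(6LEI) = 98.88/EI
  span BC: point load 177.9 at a = 1.69: Pab(L + b)/(6LEI) = 443.6/EI
  relative rotation θ_0 = (98.88 + 443.6)/EI = 542.5/EI
A unit hogging moment at B produces rotation L₁/(3EI) + L₂/(3EI) = 5.417/EI.
Compatibility: M_B·(L₁+L₂)/(3EI) = θ_0, giving M_B = 100.2 kN·m (hogging).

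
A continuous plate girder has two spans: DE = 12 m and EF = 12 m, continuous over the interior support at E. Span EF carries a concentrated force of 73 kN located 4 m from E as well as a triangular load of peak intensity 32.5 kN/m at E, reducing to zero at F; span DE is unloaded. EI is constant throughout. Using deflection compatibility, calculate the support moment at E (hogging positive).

M_E = 237.1 kN·m

Release continuity at E by inserting a hinge; the redundant is the internal moment M_E. The primary structure is two simply-supported spans DE and EF.
Discontinuity in slope at E on the released structure — sum the simple-span end rotations:
  span EF: point load 73 at a = 4: Pab(L + b)/(6LEI) = 648.9/EI
  span EF: triangular load, peak 32.5: w₀L³/(45EI) = 1248/EI
  relative rotation θ_0 = (0 + 1897)/EI = 1897/EI
A unit hogging moment at E produces rotation L₁/(3EI) + L₂/(3EI) = 8/EI.
Compatibility: M_E·(L₁+L₂)/(3EI) = θ_0, giving M_E = 237.1 kN·m (hogging).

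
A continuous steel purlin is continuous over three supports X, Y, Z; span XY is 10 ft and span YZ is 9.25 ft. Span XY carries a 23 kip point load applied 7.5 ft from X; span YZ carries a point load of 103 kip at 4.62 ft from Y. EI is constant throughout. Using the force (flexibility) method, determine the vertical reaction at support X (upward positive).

R_X = -4.797 kip

Insert a hinge at Y; M_Y is the redundant, and each span becomes simply supported.
Discontinuity in slope at Y on the released structure — sum the simple-span end rotations:
  span XY: point load 23 at a = 7.5: Pab(L + a)/(6LEI) = 125.8/EI
  span YZ: point load 103 at a = 4.62: Pab(L + b)/(6LEI) = 551/EI
  relative rotation θ_0 = (125.8 + 551)/EI = 676.8/EI
A unit hogging moment at Y produces rotation L₁/(3EI) + L₂/(3EI) = 6.417/EI.
Slope continuity at Y: θ_0 = M_Y·6.417/EI, so M_Y = 676.8/6.417 = 105.5 kip·ft (hogging).
Span XY, ΣM about X with M_Y applied at Y: R_Y^{XY}·10 = 172.5 + 105.5, so R_Y^{XY} = 27.8 kip and R_X = 23 − 27.8 = -4.797 kip.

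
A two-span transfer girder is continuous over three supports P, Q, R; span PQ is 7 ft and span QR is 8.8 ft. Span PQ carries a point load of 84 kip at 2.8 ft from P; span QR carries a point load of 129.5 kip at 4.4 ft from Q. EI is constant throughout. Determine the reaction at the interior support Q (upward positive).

Insert a hinge at Q; M_Q is the redundant, and each span becomes simply supported.
Rotations at Q on the released spans (each span's end-slope, ×1/EI):
  span PQ: point load 84 at a = 2.8: Pab(L + a)/(6LEI) = 230.5/EI
  span QR: point load 129.5 at a = 4.4: Pab(L + b)/(6LEI) = 626.8/EI
  relative rotation θ_0 = (230.5 + 626.8)/EI = 857.3/EI
A unit hogging moment at Q produces rotation L₁/(3EI) + L₂/(3EI) = 5.267/EI.
Slope continuity at Q: θ_0 = M_Q·5.267/EI, so M_Q = 857.3/5.267 = 162.8 kip·ft (hogging).
Span PQ, ΣM about P with M_Q applied at Q: R_Q^{PQ}·7 = 235.2 + 162.8, so R_Q^{PQ} = 56.85 kip and R_P = 84 − 56.85 = 27.15 kip.
Span QR, ΣM about R: R_Q^{QR}·8.8 = 569.8 + 162.8, so R_Q^{QR} = 83.25 kip and R_R = 129.5 − 83.25 = 46.25 kip.
R_Q = 56.85 + 83.25 = 140.1 kip.

R_Q = 140.1 kip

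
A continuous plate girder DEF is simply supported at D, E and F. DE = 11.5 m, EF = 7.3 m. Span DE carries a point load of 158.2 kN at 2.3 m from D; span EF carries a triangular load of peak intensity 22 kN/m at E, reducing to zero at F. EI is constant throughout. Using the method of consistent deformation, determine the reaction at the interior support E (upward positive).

R_E = 115.9 kN

Insert a hinge at E; M_E is the redundant, and each span becomes simply supported.
Discontinuity in slope at E on the released structure — sum the simple-span end rotations:
  span DE: point load 158.2 at a = 2.3: Pab(L + a)/(6LEI) = 669.5/EI
  span EF: triangular load, peak 22: w₀L³/(45EI) = 190.2/EI
  relative rotation θ_0 = (669.5 + 190.2)/EI = 859.7/EI
A unit hogging moment at E produces rotation L₁/(3EI) + L₂/(3EI) = 6.267/EI.
Slope continuity at E: θ_0 = M_E·6.267/EI, so M_E = 859.7/6.267 = 137.2 kN·m (hogging).
Span DE, ΣM about D with M_E applied at E: R_E^{DE}·11.5 = 363.9 + 137.2, so R_E^{DE} = 43.57 kN and R_D = 158.2 − 43.57 = 114.6 kN.
Span EF, ΣM about F: R_E^{EF}·7.3 = 390.8 + 137.2, so R_E^{EF} = 72.33 kN and R_F = 80.3 − 72.33 = 7.974 kN.
R_E = 43.57 + 72.33 = 115.9 kN.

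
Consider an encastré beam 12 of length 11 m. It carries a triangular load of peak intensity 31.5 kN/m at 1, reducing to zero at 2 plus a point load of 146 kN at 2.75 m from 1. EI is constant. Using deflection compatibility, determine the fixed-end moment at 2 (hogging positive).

M_2 = 202.3 kN·m

Take the two fixed-end moments M_1, M_2 as redundants; the released structure is the simple span 12.
Simple-span end rotations at 1 and 2 under the given loads:
  at 1: triangular load, peak 31.5: w₀L³/(45EI) = 931.7/EI
  at 2: triangular load, peak 31.5: 7w₀L³/(360EI) = 815.2/EI
  at 1: point load 146 at a = 2.75: Pab(L + b)/(6LEI) = 966.1/EI
  at 2: point load 146 at a = 2.75: Pab(L + a)/(6LEI) = 690.1/EI
  θ_10 = 1898/EI,  θ_20 = 1505/EI
Flexibility coefficients: a unit moment at one end gives L/(3EI) there and L/(6EI) at the far end, so f₁₁ = f₂₂ = 3.667/EI and f₁₂ = f₂₁ = 1.833/EI.
Compatibility — zero rotation at each built-in end:
  3.667 M_1 + 1.833 M_2 = 1898
  1.833 M_1 + 3.667 M_2 = 1505
Solving the pair gives M_1 = 416.4 kN·m and M_2 = 202.3 kN·m (hogging).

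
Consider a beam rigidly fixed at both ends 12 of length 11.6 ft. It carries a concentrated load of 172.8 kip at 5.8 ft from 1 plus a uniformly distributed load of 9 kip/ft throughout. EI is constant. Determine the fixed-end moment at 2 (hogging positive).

M_2 = 351.5 kip·ft

Take the two fixed-end moments M_1, M_2 as redundants; the released structure is the simple span 12.
On the primary (simply-supported) span, the end slopes from the loading are:
  at 1: point load 172.8 at a = 5.8: Pab(L + b)/(6LEI) = 1453/EI
  at 2: point load 172.8 at a = 5.8: Pab(L + a)/(6LEI) = 1453/EI
  at 1: UDL 9: wL³/(24EI) = 585.3/EI
  at 2: UDL 9: wL³/(24EI) = 585.3/EI
  θ_10 = 2039/EI,  θ_20 = 2039/EI
Flexibility coefficients: a unit moment at one end gives L/(3EI) there and L/(6EI) at the far end, so f₁₁ = f₂₂ = 3.867/EI and f₁₂ = f₂₁ = 1.933/EI.
Compatibility — zero rotation at each built-in end:
  3.867 M_1 + 1.933 M_2 = 2039
  1.933 M_1 + 3.867 M_2 = 2039
Solving the pair gives M_1 = 351.5 kip·ft and M_2 = 351.5 kip·ft (hogging).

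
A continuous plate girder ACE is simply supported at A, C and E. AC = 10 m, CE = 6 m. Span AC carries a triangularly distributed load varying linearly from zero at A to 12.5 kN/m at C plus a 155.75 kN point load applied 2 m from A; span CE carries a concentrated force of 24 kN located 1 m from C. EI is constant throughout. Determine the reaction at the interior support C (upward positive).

Take M_C as the redundant. Released structure: two simple spans AC and CE with a hinge at C.
Rotations at C on the released spans (each span's end-slope, ×1/EI):
  span AC: triangular load, peak 12.5: w₀L³/(45EI) = 277.8/EI
  span AC: point load 155.75 at a = 2: Pab(L + a)/(6LEI) = 498.4/EI
  span CE: point load 24 at a = 1: Pab(L + b)/(6LEI) = 36.67/EI
  relative rotation θ_0 = (776.2 + 36.67)/EI = 812.8/EI
A unit hogging moment at C produces rotation L₁/(3EI) + L₂/(3EI) = 5.333/EI.
Compatibility: M_C·(L₁+L₂)/(3EI) = θ_0, giving M_C = 152.4 kN·m (hogging).
Span AC, ΣM about A with M_C applied at C: R_C^{AC}·10 = 728.2 + 152.4, so R_C^{AC} = 88.06 kN and R_A = 218.2 − 88.06 = 130.2 kN.
Span CE, ΣM about E: R_C^{CE}·6 = 120 + 152.4, so R_C^{CE} = 45.4 kN and R_E = 24 − 45.4 = -21.4 kN.
R_C = 88.06 + 45.4 = 133.5 kN.

R_C = 133.5 kN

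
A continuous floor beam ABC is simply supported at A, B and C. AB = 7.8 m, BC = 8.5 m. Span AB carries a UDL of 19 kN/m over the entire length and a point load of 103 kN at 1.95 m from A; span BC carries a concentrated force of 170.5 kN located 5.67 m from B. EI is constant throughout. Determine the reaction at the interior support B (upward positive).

Insert a hinge at B; M_B is the redundant, and each span becomes simply supported.
Rotations at B on the released spans (each span's end-slope, ×1/EI):
  span AB: UDL 19: wL³/(24EI) = 375.7/EI
  span AB: point load 103 at a = 1.95: Pab(L + a)/(6LEI) = 244.8/EI
  span BC: point load 170.5 at a = 5.67: Pab(L + b)/(6LEI) = 607.8/EI
  relative rotation θ_0 = (620.5 + 607.8)/EI = 1228/EI
A unit hogging moment at B produces rotation L₁/(3EI) + L₂/(3EI) = 5.433/EI.
Slope continuity at B: θ_0 = M_B·5.433/EI, so M_B = 1228/5.433 = 226.1 kN·m (hogging).
Span AB, ΣM about A with M_B applied at B: R_B^{AB}·7.8 = 778.8 + 226.1, so R_B^{AB} = 128.8 kN and R_A = 251.2 − 128.8 = 122.4 kN.
Span BC, ΣM about C: R_B^{BC}·8.5 = 482.5 + 226.1, so R_B^{BC} = 83.36 kN and R_C = 170.5 − 83.36 = 87.14 kN.
R_B = 128.8 + 83.36 = 212.2 kN.

R_B = 212.2 kN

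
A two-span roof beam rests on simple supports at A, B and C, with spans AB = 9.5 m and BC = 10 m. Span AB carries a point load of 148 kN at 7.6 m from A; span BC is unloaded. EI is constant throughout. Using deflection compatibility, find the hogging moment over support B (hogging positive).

Insert a hinge at B; M_B is the redundant, and each span becomes simply supported.
End slopes at the hinge B, treating each span as simply supported:
  span AB: point load 148 at a = 7.6: Pab(L + a)/(6LEI) = 641.1/EI
  relative rotation θ_0 = (641.1 + 0)/EI = 641.1/EI
A unit hogging moment at B produces rotation L₁/(3EI) + L₂/(3EI) = 6.5/EI.
Slope continuity at B: θ_0 = M_B·6.5/EI, so M_B = 641.1/6.5 = 98.64 kN·m (hogging).

M_B = 98.64 kN·m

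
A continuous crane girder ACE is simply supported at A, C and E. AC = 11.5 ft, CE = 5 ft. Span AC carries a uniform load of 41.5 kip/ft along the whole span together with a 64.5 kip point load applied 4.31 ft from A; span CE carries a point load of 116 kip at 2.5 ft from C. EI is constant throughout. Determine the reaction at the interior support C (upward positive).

Release continuity at C by inserting a hinge; the redundant is the internal moment M_C. The primary structure is two simply-supported spans AC and CE.
Rotations at C on the released spans (each span's end-slope, ×1/EI):
  span AC: UDL 41.5: wL³/(24EI) = 2630/EI
  span AC: point load 64.5 at a = 4.31: Pab(L + a)/(6LEI) = 458/EI
  span CE: point load 116 at a = 2.5: Pab(L + b)/(6LEI) = 181.2/EI
  relative rotation θ_0 = (3088 + 181.2)/EI = 3269/EI
A unit hogging moment at C produces rotation L₁/(3EI) + L₂/(3EI) = 5.5/EI.
Compatibility: M_C·(L₁+L₂)/(3EI) = θ_0, giving M_C = 594.4 kip·ft (hogging).
Span AC, ΣM about A with M_C applied at C: R_C^{AC}·11.5 = 3022 + 594.4, so R_C^{AC} = 314.5 kip and R_A = 541.8 − 314.5 = 227.3 kip.
Span CE, ΣM about E: R_C^{CE}·5 = 290 + 594.4, so R_C^{CE} = 176.9 kip and R_E = 116 − 176.9 = -60.88 kip.
R_C = 314.5 + 176.9 = 491.4 kip.

R_C = 491.4 kip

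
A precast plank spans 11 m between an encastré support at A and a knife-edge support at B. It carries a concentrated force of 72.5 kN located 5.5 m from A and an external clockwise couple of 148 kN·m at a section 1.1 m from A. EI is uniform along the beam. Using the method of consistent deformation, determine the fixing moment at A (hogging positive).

Release the roller at B. Primary structure: cantilever fixed at A.
Primary-structure tip deflection at B by superposition:
  point load 72.5 at a = 5.5: Pa²(3L − a)/(6EI) = 10052/EI
  clockwise couple 148 at a = 1.1: M₀a(2L − a)/(2EI) = 1701/EI
  δ_0 = 11753/EI
Flexibility coefficient — unit upward force at B: δ_{BB} = L³/(3EI) = 443.7/EI.
The prop prevents deflection at B: R_B = δ_0/δ_{BB} = 11753/443.7 = 26.49 kN.
Moment equilibrium about A: M_A = Σ(load moments about A) − R_B·L = 546.8 − 26.49×11 = 255.4 kN·m.

M_A = 255.4 kN·m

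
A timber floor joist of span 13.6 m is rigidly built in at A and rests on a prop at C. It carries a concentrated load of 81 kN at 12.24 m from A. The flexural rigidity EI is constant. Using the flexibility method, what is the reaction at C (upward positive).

R_C = 68.89 kN

Take the reaction at C as the redundant and release it; the primary structure is a cantilever fixed at A.
Deflection at C on the released cantilever, summing each load's contribution:
  point load 81 at a = 12.24: Pa²(3L − a)/(6EI) = 57764/EI
Tip deflection under a unit load at C: L³/(3EI) = 838.5/EI.
Compatibility at C: δ_0 − R_C·δ_{CC} = 0, so R_C = 57764/838.5 = 68.89 kN.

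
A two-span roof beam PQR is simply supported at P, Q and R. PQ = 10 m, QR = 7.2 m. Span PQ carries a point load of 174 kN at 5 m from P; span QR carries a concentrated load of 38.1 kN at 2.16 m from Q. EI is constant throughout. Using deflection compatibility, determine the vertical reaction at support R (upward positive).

Take M_Q as the redundant. Released structure: two simple spans PQ and QR with a hinge at Q.
End slopes at the hinge Q, treating each span as simply supported:
  span PQ: point load 174 at a = 5: Pab(L + a)/(6LEI) = 1088/EI
  span QR: point load 38.1 at a = 2.16: Pab(L + b)/(6LEI) = 117.5/EI
  relative rotation θ_0 = (1088 + 117.5)/EI = 1205/EI
A unit hogging moment at Q produces rotation L₁/(3EI) + L₂/(3EI) = 5.733/EI.
Slope continuity at Q: θ_0 = M_Q·5.733/EI, so M_Q = 1205/5.733 = 210.2 kN·m (hogging).
Span QR, ΣM about R: R_Q^{QR}·7.2 = 192 + 210.2, so R_Q^{QR} = 55.86 kN and R_R = 38.1 − 55.86 = -17.76 kN.

R_R = -17.76 kN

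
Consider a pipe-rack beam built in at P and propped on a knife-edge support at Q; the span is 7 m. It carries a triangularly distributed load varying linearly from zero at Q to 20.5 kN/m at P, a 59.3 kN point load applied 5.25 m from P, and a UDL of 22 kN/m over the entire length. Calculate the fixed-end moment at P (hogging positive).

M_P = 250.4 kN·m

Take the reaction at Q as the redundant and release it; the primary structure is a cantilever fixed at P.
Free-end deflection of the primary structure under the applied loading (downward +):
  triangular load, peak 20.5 at the fixed end: w₀L⁴/(30EI) = 1641/EI
  point load 59.3 at a = 5.25: Pa²(3L − a)/(6EI) = 4290/EI
  UDL 22: wL⁴/(8EI) = 6603/EI
  δ_0 = 12534/EI
Flexibility coefficient — unit upward force at Q: δ_{QQ} = L³/(3EI) = 114.3/EI.
Compatibility at Q: δ_0 − R_Q·δ_{QQ} = 0, so R_Q = 12534/114.3 = 109.6 kN.
Moment equilibrium about P: M_P = Σ(load moments about P) − R_Q·L = 1018 − 109.6×7 = 250.4 kN·m.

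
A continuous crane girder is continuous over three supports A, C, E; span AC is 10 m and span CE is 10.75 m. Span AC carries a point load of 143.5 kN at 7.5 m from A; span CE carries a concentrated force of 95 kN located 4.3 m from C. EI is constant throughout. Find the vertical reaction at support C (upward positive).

R_C = 206.1 kN

Release continuity at C by inserting a hinge; the redundant is the internal moment M_C. The primary structure is two simply-supported spans AC and CE.
Discontinuity in slope at C on the released structure — sum the simple-span end rotations:
  span AC: point load 143.5 at a = 7.5: Pab(L + a)/(6LEI) = 784.8/EI
  span CE: point load 95 at a = 4.3: Pab(L + b)/(6LEI) = 702.6/EI
  relative rotation θ_0 = (784.8 + 702.6)/EI = 1487/EI
A unit hogging moment at C produces rotation L₁/(3EI) + L₂/(3EI) = 6.917/EI.
Slope continuity at C: θ_0 = M_C·6.917/EI, so M_C = 1487/6.917 = 215 kN·m (hogging).
Span AC, ΣM about A with M_C applied at C: R_C^{AC}·10 = 1076 + 215, so R_C^{AC} = 129.1 kN and R_A = 143.5 − 129.1 = 14.37 kN.
Span CE, ΣM about E: R_C^{CE}·10.75 = 612.8 + 215, so R_C^{CE} = 77 kN and R_E = 95 − 77 = 18 kN.
R_C = 129.1 + 77 = 206.1 kN.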